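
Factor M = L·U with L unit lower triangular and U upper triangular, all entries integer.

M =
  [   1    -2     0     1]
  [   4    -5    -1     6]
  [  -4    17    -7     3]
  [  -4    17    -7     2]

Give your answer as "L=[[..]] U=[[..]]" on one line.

L=[[1,0,0,0],[4,1,0,0],[-4,3,1,0],[-4,3,1,1]] U=[[1,-2,0,1],[0,3,-1,2],[0,0,-4,1],[0,0,0,-1]]

  r1 -= 4·r0 → [0,3,-1,2]
  r2 -= -4·r0 → [0,9,-7,7]
  r3 -= -4·r0 → [0,9,-7,6]
  r2 -= 3·r1 → [0,0,-4,1]
  r3 -= 3·r1 → [0,0,-4,0]
  r3 -= 1·r2 → [0,0,0,-1]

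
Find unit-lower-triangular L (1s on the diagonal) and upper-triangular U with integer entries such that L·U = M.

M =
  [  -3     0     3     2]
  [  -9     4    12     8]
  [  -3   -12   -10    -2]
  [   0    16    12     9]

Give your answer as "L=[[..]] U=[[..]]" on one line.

  row1 -= 3·row0 → [0,4,3,2]
  row2 -= 1·row0 → [0,-12,-13,-4]
  row3 -= 0·row0 → [0,16,12,9]
  row2 -= -3·row1 → [0,0,-4,2]
  row3 -= 4·row1 → [0,0,0,1]
  row3 -= 0·row2 → [0,0,0,1]

L=[[1,0,0,0],[3,1,0,0],[1,-3,1,0],[0,4,0,1]] U=[[-3,0,3,2],[0,4,3,2],[0,0,-4,2],[0,0,0,1]]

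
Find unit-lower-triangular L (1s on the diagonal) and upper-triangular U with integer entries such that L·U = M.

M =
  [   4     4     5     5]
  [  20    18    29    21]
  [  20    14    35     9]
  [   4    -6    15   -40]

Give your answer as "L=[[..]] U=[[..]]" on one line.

L=[[1,0,0,0],[5,1,0,0],[5,3,1,0],[1,5,5,1]] U=[[4,4,5,5],[0,-2,4,-4],[0,0,-2,-4],[0,0,0,-5]]

  r1 -= 5·r0 → [0,-2,4,-4]
  r2 -= 5·r0 → [0,-6,10,-16]
  r3 -= 1·r0 → [0,-10,10,-45]
  r2 -= 3·r1 → [0,0,-2,-4]
  r3 -= 5·r1 → [0,0,-10,-25]
  r3 -= 5·r2 → [0,0,0,-5]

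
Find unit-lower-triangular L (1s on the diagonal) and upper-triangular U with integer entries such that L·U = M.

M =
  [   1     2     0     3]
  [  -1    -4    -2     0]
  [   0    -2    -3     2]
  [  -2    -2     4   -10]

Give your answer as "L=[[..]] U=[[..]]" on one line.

L=[[1,0,0,0],[-1,1,0,0],[0,1,1,0],[-2,-1,-2,1]] U=[[1,2,0,3],[0,-2,-2,3],[0,0,-1,-1],[0,0,0,-3]]

  row1 -= -1·row0 → [0,-2,-2,3]
  row2 -= 0·row0 → [0,-2,-3,2]
  row3 -= -2·row0 → [0,2,4,-4]
  row2 -= 1·row1 → [0,0,-1,-1]
  row3 -= -1·row1 → [0,0,2,-1]
  row3 -= -2·row2 → [0,0,0,-3]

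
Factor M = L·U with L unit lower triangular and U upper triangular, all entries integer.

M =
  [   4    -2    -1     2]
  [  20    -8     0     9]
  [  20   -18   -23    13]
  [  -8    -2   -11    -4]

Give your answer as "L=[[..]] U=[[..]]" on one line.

L=[[1,0,0,0],[5,1,0,0],[5,-4,1,0],[-2,-3,1,1]] U=[[4,-2,-1,2],[0,2,5,-1],[0,0,2,-1],[0,0,0,-2]]

  r1 -= 5·r0 → [0,2,5,-1]
  r2 -= 5·r0 → [0,-8,-18,3]
  r3 -= -2·r0 → [0,-6,-13,0]
  r2 -= -4·r1 → [0,0,2,-1]
  r3 -= -3·r1 → [0,0,2,-3]
  r3 -= 1·r2 → [0,0,0,-2]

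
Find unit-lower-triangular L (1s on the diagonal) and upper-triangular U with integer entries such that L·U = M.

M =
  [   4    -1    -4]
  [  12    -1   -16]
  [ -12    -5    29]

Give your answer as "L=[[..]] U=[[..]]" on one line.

L=[[1,0,0],[3,1,0],[-3,-4,1]] U=[[4,-1,-4],[0,2,-4],[0,0,1]]

  R1 -= 3·R0 → [0,2,-4]
  R2 -= -3·R0 → [0,-8,17]
  R2 -= -4·R1 → [0,0,1]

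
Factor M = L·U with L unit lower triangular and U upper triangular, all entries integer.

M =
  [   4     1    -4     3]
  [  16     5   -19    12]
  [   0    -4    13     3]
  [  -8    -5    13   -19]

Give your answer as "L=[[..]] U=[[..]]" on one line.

  r1 -= 4·r0 → [0,1,-3,0]
  r2 -= 0·r0 → [0,-4,13,3]
  r3 -= -2·r0 → [0,-3,5,-13]
  r2 -= -4·r1 → [0,0,1,3]
  r3 -= -3·r1 → [0,0,-4,-13]
  r3 -= -4·r2 → [0,0,0,-1]

L=[[1,0,0,0],[4,1,0,0],[0,-4,1,0],[-2,-3,-4,1]] U=[[4,1,-4,3],[0,1,-3,0],[0,0,1,3],[0,0,0,-1]]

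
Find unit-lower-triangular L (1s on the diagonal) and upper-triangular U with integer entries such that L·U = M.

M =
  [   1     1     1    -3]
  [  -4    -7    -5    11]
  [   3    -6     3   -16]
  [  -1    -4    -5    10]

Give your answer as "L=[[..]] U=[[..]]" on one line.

  row1 -= -4·row0 → [0,-3,-1,-1]
  row2 -= 3·row0 → [0,-9,0,-7]
  row3 -= -1·row0 → [0,-3,-4,7]
  row2 -= 3·row1 → [0,0,3,-4]
  row3 -= 1·row1 → [0,0,-3,8]
  row3 -= -1·row2 → [0,0,0,4]

L=[[1,0,0,0],[-4,1,0,0],[3,3,1,0],[-1,1,-1,1]] U=[[1,1,1,-3],[0,-3,-1,-1],[0,0,3,-4],[0,0,0,4]]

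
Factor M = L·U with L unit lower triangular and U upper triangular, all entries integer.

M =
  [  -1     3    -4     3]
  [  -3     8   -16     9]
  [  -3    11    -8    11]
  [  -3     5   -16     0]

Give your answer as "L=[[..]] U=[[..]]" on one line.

  r1 -= 3·r0 → [0,-1,-4,0]
  r2 -= 3·r0 → [0,2,4,2]
  r3 -= 3·r0 → [0,-4,-4,-9]
  r2 -= -2·r1 → [0,0,-4,2]
  r3 -= 4·r1 → [0,0,12,-9]
  r3 -= -3·r2 → [0,0,0,-3]

L=[[1,0,0,0],[3,1,0,0],[3,-2,1,0],[3,4,-3,1]] U=[[-1,3,-4,3],[0,-1,-4,0],[0,0,-4,2],[0,0,0,-3]]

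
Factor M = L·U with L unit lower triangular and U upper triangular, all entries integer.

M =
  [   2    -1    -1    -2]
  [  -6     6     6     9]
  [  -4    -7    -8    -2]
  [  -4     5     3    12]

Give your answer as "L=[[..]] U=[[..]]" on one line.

L=[[1,0,0,0],[-3,1,0,0],[-2,-3,1,0],[-2,1,2,1]] U=[[2,-1,-1,-2],[0,3,3,3],[0,0,-1,3],[0,0,0,-1]]

  R1 -= -3·R0 → [0,3,3,3]
  R2 -= -2·R0 → [0,-9,-10,-6]
  R3 -= -2·R0 → [0,3,1,8]
  R2 -= -3·R1 → [0,0,-1,3]
  R3 -= 1·R1 → [0,0,-2,5]
  R3 -= 2·R2 → [0,0,0,-1]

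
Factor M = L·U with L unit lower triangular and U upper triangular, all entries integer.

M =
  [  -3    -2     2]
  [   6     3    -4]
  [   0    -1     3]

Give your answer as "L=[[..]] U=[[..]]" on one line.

  row1 -= -2·row0 → [0,-1,0]
  row2 -= 0·row0 → [0,-1,3]
  row2 -= 1·row1 → [0,0,3]

L=[[1,0,0],[-2,1,0],[0,1,1]] U=[[-3,-2,2],[0,-1,0],[0,0,3]]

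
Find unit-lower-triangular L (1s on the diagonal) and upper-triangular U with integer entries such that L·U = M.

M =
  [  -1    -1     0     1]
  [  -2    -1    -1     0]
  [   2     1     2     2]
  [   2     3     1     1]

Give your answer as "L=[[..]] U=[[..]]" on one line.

  row1 -= 2·row0 → [0,1,-1,-2]
  row2 -= -2·row0 → [0,-1,2,4]
  row3 -= -2·row0 → [0,1,1,3]
  row2 -= -1·row1 → [0,0,1,2]
  row3 -= 1·row1 → [0,0,2,5]
  row3 -= 2·row2 → [0,0,0,1]

L=[[1,0,0,0],[2,1,0,0],[-2,-1,1,0],[-2,1,2,1]] U=[[-1,-1,0,1],[0,1,-1,-2],[0,0,1,2],[0,0,0,1]]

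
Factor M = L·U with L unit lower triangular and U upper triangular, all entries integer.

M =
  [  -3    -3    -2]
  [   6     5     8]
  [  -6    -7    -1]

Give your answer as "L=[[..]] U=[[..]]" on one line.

L=[[1,0,0],[-2,1,0],[2,1,1]] U=[[-3,-3,-2],[0,-1,4],[0,0,-1]]

  R1 -= -2·R0 → [0,-1,4]
  R2 -= 2·R0 → [0,-1,3]
  R2 -= 1·R1 → [0,0,-1]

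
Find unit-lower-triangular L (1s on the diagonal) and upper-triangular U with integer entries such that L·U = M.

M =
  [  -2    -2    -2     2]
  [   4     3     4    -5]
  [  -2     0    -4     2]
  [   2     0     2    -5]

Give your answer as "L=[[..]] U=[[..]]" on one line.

L=[[1,0,0,0],[-2,1,0,0],[1,-2,1,0],[-1,2,0,1]] U=[[-2,-2,-2,2],[0,-1,0,-1],[0,0,-2,-2],[0,0,0,-1]]

  row1 -= -2·row0 → [0,-1,0,-1]
  row2 -= 1·row0 → [0,2,-2,0]
  row3 -= -1·row0 → [0,-2,0,-3]
  row2 -= -2·row1 → [0,0,-2,-2]
  row3 -= 2·row1 → [0,0,0,-1]
  row3 -= 0·row2 → [0,0,0,-1]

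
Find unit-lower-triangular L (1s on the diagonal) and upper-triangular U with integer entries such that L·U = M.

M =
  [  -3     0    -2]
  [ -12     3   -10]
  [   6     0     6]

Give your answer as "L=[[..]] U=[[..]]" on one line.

  R1 -= 4·R0 → [0,3,-2]
  R2 -= -2·R0 → [0,0,2]
  R2 -= 0·R1 → [0,0,2]

L=[[1,0,0],[4,1,0],[-2,0,1]] U=[[-3,0,-2],[0,3,-2],[0,0,2]]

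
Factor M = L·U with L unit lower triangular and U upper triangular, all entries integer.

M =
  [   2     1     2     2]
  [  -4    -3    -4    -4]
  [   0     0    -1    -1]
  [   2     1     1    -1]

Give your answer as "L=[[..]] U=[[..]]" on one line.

  r1 -= -2·r0 → [0,-1,0,0]
  r2 -= 0·r0 → [0,0,-1,-1]
  r3 -= 1·r0 → [0,0,-1,-3]
  r2 -= 0·r1 → [0,0,-1,-1]
  r3 -= 0·r1 → [0,0,-1,-3]
  r3 -= 1·r2 → [0,0,0,-2]

L=[[1,0,0,0],[-2,1,0,0],[0,0,1,0],[1,0,1,1]] U=[[2,1,2,2],[0,-1,0,0],[0,0,-1,-1],[0,0,0,-2]]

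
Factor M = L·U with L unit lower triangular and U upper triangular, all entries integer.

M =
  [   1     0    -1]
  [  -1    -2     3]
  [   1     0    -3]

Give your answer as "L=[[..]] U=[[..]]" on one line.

L=[[1,0,0],[-1,1,0],[1,0,1]] U=[[1,0,-1],[0,-2,2],[0,0,-2]]

  R1 -= -1·R0 → [0,-2,2]
  R2 -= 1·R0 → [0,0,-2]
  R2 -= 0·R1 → [0,0,-2]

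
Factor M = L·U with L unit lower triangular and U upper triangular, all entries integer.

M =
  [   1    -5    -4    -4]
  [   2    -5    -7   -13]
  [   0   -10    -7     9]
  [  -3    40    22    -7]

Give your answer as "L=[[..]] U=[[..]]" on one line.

L=[[1,0,0,0],[2,1,0,0],[0,-2,1,0],[-3,5,-1,1]] U=[[1,-5,-4,-4],[0,5,1,-5],[0,0,-5,-1],[0,0,0,5]]

  row1 -= 2·row0 → [0,5,1,-5]
  row2 -= 0·row0 → [0,-10,-7,9]
  row3 -= -3·row0 → [0,25,10,-19]
  row2 -= -2·row1 → [0,0,-5,-1]
  row3 -= 5·row1 → [0,0,5,6]
  row3 -= -1·row2 → [0,0,0,5]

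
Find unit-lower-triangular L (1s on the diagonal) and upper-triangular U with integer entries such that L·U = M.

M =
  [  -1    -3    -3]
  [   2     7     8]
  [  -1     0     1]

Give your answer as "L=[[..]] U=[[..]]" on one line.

L=[[1,0,0],[-2,1,0],[1,3,1]] U=[[-1,-3,-3],[0,1,2],[0,0,-2]]

  r1 -= -2·r0 → [0,1,2]
  r2 -= 1·r0 → [0,3,4]
  r2 -= 3·r1 → [0,0,-2]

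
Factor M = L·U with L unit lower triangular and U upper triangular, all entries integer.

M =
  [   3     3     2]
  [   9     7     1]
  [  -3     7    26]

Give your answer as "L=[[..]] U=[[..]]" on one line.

  R1 -= 3·R0 → [0,-2,-5]
  R2 -= -1·R0 → [0,10,28]
  R2 -= -5·R1 → [0,0,3]

L=[[1,0,0],[3,1,0],[-1,-5,1]] U=[[3,3,2],[0,-2,-5],[0,0,3]]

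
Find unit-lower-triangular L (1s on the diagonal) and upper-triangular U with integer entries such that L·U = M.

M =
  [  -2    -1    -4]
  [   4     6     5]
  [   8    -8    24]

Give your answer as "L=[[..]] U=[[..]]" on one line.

L=[[1,0,0],[-2,1,0],[-4,-3,1]] U=[[-2,-1,-4],[0,4,-3],[0,0,-1]]

  r1 -= -2·r0 → [0,4,-3]
  r2 -= -4·r0 → [0,-12,8]
  r2 -= -3·r1 → [0,0,-1]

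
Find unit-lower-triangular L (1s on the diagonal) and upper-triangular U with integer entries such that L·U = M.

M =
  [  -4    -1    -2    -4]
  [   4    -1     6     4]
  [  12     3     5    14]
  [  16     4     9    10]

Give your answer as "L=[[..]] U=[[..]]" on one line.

L=[[1,0,0,0],[-1,1,0,0],[-3,0,1,0],[-4,0,-1,1]] U=[[-4,-1,-2,-4],[0,-2,4,0],[0,0,-1,2],[0,0,0,-4]]

  R1 -= -1·R0 → [0,-2,4,0]
  R2 -= -3·R0 → [0,0,-1,2]
  R3 -= -4·R0 → [0,0,1,-6]
  R2 -= 0·R1 → [0,0,-1,2]
  R3 -= 0·R1 → [0,0,1,-6]
  R3 -= -1·R2 → [0,0,0,-4]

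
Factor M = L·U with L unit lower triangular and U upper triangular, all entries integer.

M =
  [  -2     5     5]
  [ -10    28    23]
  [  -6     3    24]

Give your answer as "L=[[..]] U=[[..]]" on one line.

  r1 -= 5·r0 → [0,3,-2]
  r2 -= 3·r0 → [0,-12,9]
  r2 -= -4·r1 → [0,0,1]

L=[[1,0,0],[5,1,0],[3,-4,1]] U=[[-2,5,5],[0,3,-2],[0,0,1]]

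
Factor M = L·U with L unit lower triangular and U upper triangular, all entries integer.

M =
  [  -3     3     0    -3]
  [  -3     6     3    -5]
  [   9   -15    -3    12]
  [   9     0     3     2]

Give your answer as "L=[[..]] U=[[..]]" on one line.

  R1 -= 1·R0 → [0,3,3,-2]
  R2 -= -3·R0 → [0,-6,-3,3]
  R3 -= -3·R0 → [0,9,3,-7]
  R2 -= -2·R1 → [0,0,3,-1]
  R3 -= 3·R1 → [0,0,-6,-1]
  R3 -= -2·R2 → [0,0,0,-3]

L=[[1,0,0,0],[1,1,0,0],[-3,-2,1,0],[-3,3,-2,1]] U=[[-3,3,0,-3],[0,3,3,-2],[0,0,3,-1],[0,0,0,-3]]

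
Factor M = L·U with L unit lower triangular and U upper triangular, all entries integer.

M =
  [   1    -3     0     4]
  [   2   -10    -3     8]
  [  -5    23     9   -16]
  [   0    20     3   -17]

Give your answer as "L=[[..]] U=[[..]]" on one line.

  r1 -= 2·r0 → [0,-4,-3,0]
  r2 -= -5·r0 → [0,8,9,4]
  r3 -= 0·r0 → [0,20,3,-17]
  r2 -= -2·r1 → [0,0,3,4]
  r3 -= -5·r1 → [0,0,-12,-17]
  r3 -= -4·r2 → [0,0,0,-1]

L=[[1,0,0,0],[2,1,0,0],[-5,-2,1,0],[0,-5,-4,1]] U=[[1,-3,0,4],[0,-4,-3,0],[0,0,3,4],[0,0,0,-1]]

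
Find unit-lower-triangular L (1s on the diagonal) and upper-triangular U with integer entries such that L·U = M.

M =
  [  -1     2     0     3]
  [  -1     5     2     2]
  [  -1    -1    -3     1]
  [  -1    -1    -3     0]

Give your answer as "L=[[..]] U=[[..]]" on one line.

L=[[1,0,0,0],[1,1,0,0],[1,-1,1,0],[1,-1,1,1]] U=[[-1,2,0,3],[0,3,2,-1],[0,0,-1,-3],[0,0,0,-1]]

  R1 -= 1·R0 → [0,3,2,-1]
  R2 -= 1·R0 → [0,-3,-3,-2]
  R3 -= 1·R0 → [0,-3,-3,-3]
  R2 -= -1·R1 → [0,0,-1,-3]
  R3 -= -1·R1 → [0,0,-1,-4]
  R3 -= 1·R2 → [0,0,0,-1]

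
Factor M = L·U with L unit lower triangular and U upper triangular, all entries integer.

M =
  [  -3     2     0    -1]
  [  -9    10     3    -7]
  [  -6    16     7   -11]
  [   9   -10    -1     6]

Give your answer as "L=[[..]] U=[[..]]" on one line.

  r1 -= 3·r0 → [0,4,3,-4]
  r2 -= 2·r0 → [0,12,7,-9]
  r3 -= -3·r0 → [0,-4,-1,3]
  r2 -= 3·r1 → [0,0,-2,3]
  r3 -= -1·r1 → [0,0,2,-1]
  r3 -= -1·r2 → [0,0,0,2]

L=[[1,0,0,0],[3,1,0,0],[2,3,1,0],[-3,-1,-1,1]] U=[[-3,2,0,-1],[0,4,3,-4],[0,0,-2,3],[0,0,0,2]]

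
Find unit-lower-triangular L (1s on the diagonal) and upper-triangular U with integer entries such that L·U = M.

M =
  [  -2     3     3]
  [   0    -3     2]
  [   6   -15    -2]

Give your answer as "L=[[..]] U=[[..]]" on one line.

L=[[1,0,0],[0,1,0],[-3,2,1]] U=[[-2,3,3],[0,-3,2],[0,0,3]]

  R1 -= 0·R0 → [0,-3,2]
  R2 -= -3·R0 → [0,-6,7]
  R2 -= 2·R1 → [0,0,3]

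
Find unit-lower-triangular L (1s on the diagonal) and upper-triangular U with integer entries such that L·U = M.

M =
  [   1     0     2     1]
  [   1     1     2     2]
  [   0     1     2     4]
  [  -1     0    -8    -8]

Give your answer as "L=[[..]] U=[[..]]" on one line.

  r1 -= 1·r0 → [0,1,0,1]
  r2 -= 0·r0 → [0,1,2,4]
  r3 -= -1·r0 → [0,0,-6,-7]
  r2 -= 1·r1 → [0,0,2,3]
  r3 -= 0·r1 → [0,0,-6,-7]
  r3 -= -3·r2 → [0,0,0,2]

L=[[1,0,0,0],[1,1,0,0],[0,1,1,0],[-1,0,-3,1]] U=[[1,0,2,1],[0,1,0,1],[0,0,2,3],[0,0,0,2]]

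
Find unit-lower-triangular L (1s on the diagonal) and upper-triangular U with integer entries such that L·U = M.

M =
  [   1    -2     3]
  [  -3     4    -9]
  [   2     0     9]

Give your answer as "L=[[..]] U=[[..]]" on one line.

  r1 -= -3·r0 → [0,-2,0]
  r2 -= 2·r0 → [0,4,3]
  r2 -= -2·r1 → [0,0,3]

L=[[1,0,0],[-3,1,0],[2,-2,1]] U=[[1,-2,3],[0,-2,0],[0,0,3]]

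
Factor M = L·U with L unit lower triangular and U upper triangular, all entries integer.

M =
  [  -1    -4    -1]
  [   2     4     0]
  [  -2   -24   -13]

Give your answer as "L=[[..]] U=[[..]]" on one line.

  r1 -= -2·r0 → [0,-4,-2]
  r2 -= 2·r0 → [0,-16,-11]
  r2 -= 4·r1 → [0,0,-3]

L=[[1,0,0],[-2,1,0],[2,4,1]] U=[[-1,-4,-1],[0,-4,-2],[0,0,-3]]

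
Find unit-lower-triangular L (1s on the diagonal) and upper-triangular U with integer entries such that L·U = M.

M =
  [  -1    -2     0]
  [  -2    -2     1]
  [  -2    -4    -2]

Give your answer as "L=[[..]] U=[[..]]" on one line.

  r1 -= 2·r0 → [0,2,1]
  r2 -= 2·r0 → [0,0,-2]
  r2 -= 0·r1 → [0,0,-2]

L=[[1,0,0],[2,1,0],[2,0,1]] U=[[-1,-2,0],[0,2,1],[0,0,-2]]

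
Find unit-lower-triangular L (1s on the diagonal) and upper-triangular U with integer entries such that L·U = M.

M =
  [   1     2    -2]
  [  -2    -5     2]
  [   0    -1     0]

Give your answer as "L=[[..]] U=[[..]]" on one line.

  r1 -= -2·r0 → [0,-1,-2]
  r2 -= 0·r0 → [0,-1,0]
  r2 -= 1·r1 → [0,0,2]

L=[[1,0,0],[-2,1,0],[0,1,1]] U=[[1,2,-2],[0,-1,-2],[0,0,2]]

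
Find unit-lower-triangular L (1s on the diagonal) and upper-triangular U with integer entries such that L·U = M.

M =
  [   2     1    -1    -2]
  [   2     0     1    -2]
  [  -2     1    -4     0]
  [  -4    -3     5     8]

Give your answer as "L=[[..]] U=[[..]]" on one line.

  row1 -= 1·row0 → [0,-1,2,0]
  row2 -= -1·row0 → [0,2,-5,-2]
  row3 -= -2·row0 → [0,-1,3,4]
  row2 -= -2·row1 → [0,0,-1,-2]
  row3 -= 1·row1 → [0,0,1,4]
  row3 -= -1·row2 → [0,0,0,2]

L=[[1,0,0,0],[1,1,0,0],[-1,-2,1,0],[-2,1,-1,1]] U=[[2,1,-1,-2],[0,-1,2,0],[0,0,-1,-2],[0,0,0,2]]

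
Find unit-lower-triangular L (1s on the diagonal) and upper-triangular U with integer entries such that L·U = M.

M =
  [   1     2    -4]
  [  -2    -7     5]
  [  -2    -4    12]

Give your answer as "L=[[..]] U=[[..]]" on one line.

  r1 -= -2·r0 → [0,-3,-3]
  r2 -= -2·r0 → [0,0,4]
  r2 -= 0·r1 → [0,0,4]

L=[[1,0,0],[-2,1,0],[-2,0,1]] U=[[1,2,-4],[0,-3,-3],[0,0,4]]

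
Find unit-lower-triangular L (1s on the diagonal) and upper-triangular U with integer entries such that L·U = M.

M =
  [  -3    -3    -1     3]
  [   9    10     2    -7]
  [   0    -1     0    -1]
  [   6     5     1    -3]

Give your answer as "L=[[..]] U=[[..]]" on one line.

L=[[1,0,0,0],[-3,1,0,0],[0,-1,1,0],[-2,-1,2,1]] U=[[-3,-3,-1,3],[0,1,-1,2],[0,0,-1,1],[0,0,0,3]]

  R1 -= -3·R0 → [0,1,-1,2]
  R2 -= 0·R0 → [0,-1,0,-1]
  R3 -= -2·R0 → [0,-1,-1,3]
  R2 -= -1·R1 → [0,0,-1,1]
  R3 -= -1·R1 → [0,0,-2,5]
  R3 -= 2·R2 → [0,0,0,3]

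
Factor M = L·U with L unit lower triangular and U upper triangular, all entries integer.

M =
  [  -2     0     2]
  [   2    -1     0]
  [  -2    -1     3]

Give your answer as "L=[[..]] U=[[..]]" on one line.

L=[[1,0,0],[-1,1,0],[1,1,1]] U=[[-2,0,2],[0,-1,2],[0,0,-1]]

  row1 -= -1·row0 → [0,-1,2]
  row2 -= 1·row0 → [0,-1,1]
  row2 -= 1·row1 → [0,0,-1]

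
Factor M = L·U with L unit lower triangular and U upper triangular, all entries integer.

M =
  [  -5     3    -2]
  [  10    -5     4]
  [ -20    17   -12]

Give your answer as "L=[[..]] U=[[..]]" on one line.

L=[[1,0,0],[-2,1,0],[4,5,1]] U=[[-5,3,-2],[0,1,0],[0,0,-4]]

  r1 -= -2·r0 → [0,1,0]
  r2 -= 4·r0 → [0,5,-4]
  r2 -= 5·r1 → [0,0,-4]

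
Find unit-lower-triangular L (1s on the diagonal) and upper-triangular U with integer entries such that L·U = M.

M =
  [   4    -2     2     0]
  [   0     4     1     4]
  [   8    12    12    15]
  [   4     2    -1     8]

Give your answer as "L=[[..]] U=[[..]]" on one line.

  r1 -= 0·r0 → [0,4,1,4]
  r2 -= 2·r0 → [0,16,8,15]
  r3 -= 1·r0 → [0,4,-3,8]
  r2 -= 4·r1 → [0,0,4,-1]
  r3 -= 1·r1 → [0,0,-4,4]
  r3 -= -1·r2 → [0,0,0,3]

L=[[1,0,0,0],[0,1,0,0],[2,4,1,0],[1,1,-1,1]] U=[[4,-2,2,0],[0,4,1,4],[0,0,4,-1],[0,0,0,3]]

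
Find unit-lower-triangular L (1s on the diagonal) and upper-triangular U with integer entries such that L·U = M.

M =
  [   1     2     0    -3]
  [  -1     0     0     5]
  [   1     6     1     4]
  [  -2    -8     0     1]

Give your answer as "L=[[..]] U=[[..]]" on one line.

L=[[1,0,0,0],[-1,1,0,0],[1,2,1,0],[-2,-2,0,1]] U=[[1,2,0,-3],[0,2,0,2],[0,0,1,3],[0,0,0,-1]]

  R1 -= -1·R0 → [0,2,0,2]
  R2 -= 1·R0 → [0,4,1,7]
  R3 -= -2·R0 → [0,-4,0,-5]
  R2 -= 2·R1 → [0,0,1,3]
  R3 -= -2·R1 → [0,0,0,-1]
  R3 -= 0·R2 → [0,0,0,-1]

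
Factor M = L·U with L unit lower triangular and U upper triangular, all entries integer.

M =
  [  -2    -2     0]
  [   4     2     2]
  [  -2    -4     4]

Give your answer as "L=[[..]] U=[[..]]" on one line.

  row1 -= -2·row0 → [0,-2,2]
  row2 -= 1·row0 → [0,-2,4]
  row2 -= 1·row1 → [0,0,2]

L=[[1,0,0],[-2,1,0],[1,1,1]] U=[[-2,-2,0],[0,-2,2],[0,0,2]]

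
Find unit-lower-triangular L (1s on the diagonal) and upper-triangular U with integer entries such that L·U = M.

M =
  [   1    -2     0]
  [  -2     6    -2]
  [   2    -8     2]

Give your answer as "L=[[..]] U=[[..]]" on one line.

L=[[1,0,0],[-2,1,0],[2,-2,1]] U=[[1,-2,0],[0,2,-2],[0,0,-2]]

  r1 -= -2·r0 → [0,2,-2]
  r2 -= 2·r0 → [0,-4,2]
  r2 -= -2·r1 → [0,0,-2]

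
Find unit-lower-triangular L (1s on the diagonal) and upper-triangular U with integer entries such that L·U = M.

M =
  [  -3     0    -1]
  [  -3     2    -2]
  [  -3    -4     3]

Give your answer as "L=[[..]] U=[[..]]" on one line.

  r1 -= 1·r0 → [0,2,-1]
  r2 -= 1·r0 → [0,-4,4]
  r2 -= -2·r1 → [0,0,2]

L=[[1,0,0],[1,1,0],[1,-2,1]] U=[[-3,0,-1],[0,2,-1],[0,0,2]]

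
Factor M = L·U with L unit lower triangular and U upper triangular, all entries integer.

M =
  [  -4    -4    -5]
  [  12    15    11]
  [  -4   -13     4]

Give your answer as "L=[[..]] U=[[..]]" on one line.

  r1 -= -3·r0 → [0,3,-4]
  r2 -= 1·r0 → [0,-9,9]
  r2 -= -3·r1 → [0,0,-3]

L=[[1,0,0],[-3,1,0],[1,-3,1]] U=[[-4,-4,-5],[0,3,-4],[0,0,-3]]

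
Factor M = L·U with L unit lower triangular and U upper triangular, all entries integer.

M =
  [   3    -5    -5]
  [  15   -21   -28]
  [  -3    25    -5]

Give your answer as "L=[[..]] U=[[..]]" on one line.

L=[[1,0,0],[5,1,0],[-1,5,1]] U=[[3,-5,-5],[0,4,-3],[0,0,5]]

  r1 -= 5·r0 → [0,4,-3]
  r2 -= -1·r0 → [0,20,-10]
  r2 -= 5·r1 → [0,0,5]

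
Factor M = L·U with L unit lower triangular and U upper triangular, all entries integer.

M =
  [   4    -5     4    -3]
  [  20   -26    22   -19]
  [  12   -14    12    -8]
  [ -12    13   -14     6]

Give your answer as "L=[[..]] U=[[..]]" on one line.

  R1 -= 5·R0 → [0,-1,2,-4]
  R2 -= 3·R0 → [0,1,0,1]
  R3 -= -3·R0 → [0,-2,-2,-3]
  R2 -= -1·R1 → [0,0,2,-3]
  R3 -= 2·R1 → [0,0,-6,5]
  R3 -= -3·R2 → [0,0,0,-4]

L=[[1,0,0,0],[5,1,0,0],[3,-1,1,0],[-3,2,-3,1]] U=[[4,-5,4,-3],[0,-1,2,-4],[0,0,2,-3],[0,0,0,-4]]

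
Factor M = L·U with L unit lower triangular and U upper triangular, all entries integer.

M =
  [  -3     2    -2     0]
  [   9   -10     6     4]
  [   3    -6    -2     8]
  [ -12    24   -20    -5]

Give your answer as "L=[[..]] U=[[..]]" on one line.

  row1 -= -3·row0 → [0,-4,0,4]
  row2 -= -1·row0 → [0,-4,-4,8]
  row3 -= 4·row0 → [0,16,-12,-5]
  row2 -= 1·row1 → [0,0,-4,4]
  row3 -= -4·row1 → [0,0,-12,11]
  row3 -= 3·row2 → [0,0,0,-1]

L=[[1,0,0,0],[-3,1,0,0],[-1,1,1,0],[4,-4,3,1]] U=[[-3,2,-2,0],[0,-4,0,4],[0,0,-4,4],[0,0,0,-1]]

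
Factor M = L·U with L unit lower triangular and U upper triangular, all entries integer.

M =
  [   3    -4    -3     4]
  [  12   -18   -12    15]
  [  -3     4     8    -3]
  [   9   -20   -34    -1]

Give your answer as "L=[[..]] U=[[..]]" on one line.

L=[[1,0,0,0],[4,1,0,0],[-1,0,1,0],[3,4,-5,1]] U=[[3,-4,-3,4],[0,-2,0,-1],[0,0,5,1],[0,0,0,-4]]

  row1 -= 4·row0 → [0,-2,0,-1]
  row2 -= -1·row0 → [0,0,5,1]
  row3 -= 3·row0 → [0,-8,-25,-13]
  row2 -= 0·row1 → [0,0,5,1]
  row3 -= 4·row1 → [0,0,-25,-9]
  row3 -= -5·row2 → [0,0,0,-4]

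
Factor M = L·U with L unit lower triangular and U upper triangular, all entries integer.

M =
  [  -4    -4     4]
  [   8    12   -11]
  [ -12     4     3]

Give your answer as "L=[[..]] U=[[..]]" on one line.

  r1 -= -2·r0 → [0,4,-3]
  r2 -= 3·r0 → [0,16,-9]
  r2 -= 4·r1 → [0,0,3]

L=[[1,0,0],[-2,1,0],[3,4,1]] U=[[-4,-4,4],[0,4,-3],[0,0,3]]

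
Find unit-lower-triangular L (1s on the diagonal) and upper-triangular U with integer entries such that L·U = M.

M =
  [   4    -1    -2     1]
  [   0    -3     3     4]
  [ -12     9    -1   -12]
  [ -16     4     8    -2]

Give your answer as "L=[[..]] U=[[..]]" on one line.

L=[[1,0,0,0],[0,1,0,0],[-3,-2,1,0],[-4,0,0,1]] U=[[4,-1,-2,1],[0,-3,3,4],[0,0,-1,-1],[0,0,0,2]]

  r1 -= 0·r0 → [0,-3,3,4]
  r2 -= -3·r0 → [0,6,-7,-9]
  r3 -= -4·r0 → [0,0,0,2]
  r2 -= -2·r1 → [0,0,-1,-1]
  r3 -= 0·r1 → [0,0,0,2]
  r3 -= 0·r2 → [0,0,0,2]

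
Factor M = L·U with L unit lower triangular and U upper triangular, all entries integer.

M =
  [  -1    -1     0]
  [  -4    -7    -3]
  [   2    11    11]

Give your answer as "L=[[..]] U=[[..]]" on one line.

  r1 -= 4·r0 → [0,-3,-3]
  r2 -= -2·r0 → [0,9,11]
  r2 -= -3·r1 → [0,0,2]

L=[[1,0,0],[4,1,0],[-2,-3,1]] U=[[-1,-1,0],[0,-3,-3],[0,0,2]]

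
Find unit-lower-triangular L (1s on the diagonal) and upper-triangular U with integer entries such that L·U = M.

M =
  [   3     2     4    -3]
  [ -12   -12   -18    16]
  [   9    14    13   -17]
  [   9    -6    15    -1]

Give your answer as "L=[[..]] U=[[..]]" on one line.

  R1 -= -4·R0 → [0,-4,-2,4]
  R2 -= 3·R0 → [0,8,1,-8]
  R3 -= 3·R0 → [0,-12,3,8]
  R2 -= -2·R1 → [0,0,-3,0]
  R3 -= 3·R1 → [0,0,9,-4]
  R3 -= -3·R2 → [0,0,0,-4]

L=[[1,0,0,0],[-4,1,0,0],[3,-2,1,0],[3,3,-3,1]] U=[[3,2,4,-3],[0,-4,-2,4],[0,0,-3,0],[0,0,0,-4]]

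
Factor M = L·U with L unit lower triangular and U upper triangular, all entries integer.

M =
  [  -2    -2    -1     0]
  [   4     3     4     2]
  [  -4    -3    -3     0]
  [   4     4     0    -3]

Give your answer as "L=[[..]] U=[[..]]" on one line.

L=[[1,0,0,0],[-2,1,0,0],[2,-1,1,0],[-2,0,-2,1]] U=[[-2,-2,-1,0],[0,-1,2,2],[0,0,1,2],[0,0,0,1]]

  r1 -= -2·r0 → [0,-1,2,2]
  r2 -= 2·r0 → [0,1,-1,0]
  r3 -= -2·r0 → [0,0,-2,-3]
  r2 -= -1·r1 → [0,0,1,2]
  r3 -= 0·r1 → [0,0,-2,-3]
  r3 -= -2·r2 → [0,0,0,1]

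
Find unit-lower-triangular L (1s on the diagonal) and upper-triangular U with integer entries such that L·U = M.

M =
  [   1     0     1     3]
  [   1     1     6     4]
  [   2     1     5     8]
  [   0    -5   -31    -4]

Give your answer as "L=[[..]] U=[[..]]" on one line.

L=[[1,0,0,0],[1,1,0,0],[2,1,1,0],[0,-5,3,1]] U=[[1,0,1,3],[0,1,5,1],[0,0,-2,1],[0,0,0,-2]]

  row1 -= 1·row0 → [0,1,5,1]
  row2 -= 2·row0 → [0,1,3,2]
  row3 -= 0·row0 → [0,-5,-31,-4]
  row2 -= 1·row1 → [0,0,-2,1]
  row3 -= -5·row1 → [0,0,-6,1]
  row3 -= 3·row2 → [0,0,0,-2]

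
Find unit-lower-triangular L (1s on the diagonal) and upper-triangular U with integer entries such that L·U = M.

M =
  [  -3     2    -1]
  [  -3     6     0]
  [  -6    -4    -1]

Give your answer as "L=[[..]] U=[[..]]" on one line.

L=[[1,0,0],[1,1,0],[2,-2,1]] U=[[-3,2,-1],[0,4,1],[0,0,3]]

  r1 -= 1·r0 → [0,4,1]
  r2 -= 2·r0 → [0,-8,1]
  r2 -= -2·r1 → [0,0,3]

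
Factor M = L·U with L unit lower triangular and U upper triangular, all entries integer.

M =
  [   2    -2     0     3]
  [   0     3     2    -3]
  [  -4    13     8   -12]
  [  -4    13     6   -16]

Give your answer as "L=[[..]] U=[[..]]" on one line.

L=[[1,0,0,0],[0,1,0,0],[-2,3,1,0],[-2,3,0,1]] U=[[2,-2,0,3],[0,3,2,-3],[0,0,2,3],[0,0,0,-1]]

  r1 -= 0·r0 → [0,3,2,-3]
  r2 -= -2·r0 → [0,9,8,-6]
  r3 -= -2·r0 → [0,9,6,-10]
  r2 -= 3·r1 → [0,0,2,3]
  r3 -= 3·r1 → [0,0,0,-1]
  r3 -= 0·r2 → [0,0,0,-1]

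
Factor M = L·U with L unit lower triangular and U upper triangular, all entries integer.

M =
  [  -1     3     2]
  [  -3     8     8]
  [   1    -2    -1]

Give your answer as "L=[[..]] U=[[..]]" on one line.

  row1 -= 3·row0 → [0,-1,2]
  row2 -= -1·row0 → [0,1,1]
  row2 -= -1·row1 → [0,0,3]

L=[[1,0,0],[3,1,0],[-1,-1,1]] U=[[-1,3,2],[0,-1,2],[0,0,3]]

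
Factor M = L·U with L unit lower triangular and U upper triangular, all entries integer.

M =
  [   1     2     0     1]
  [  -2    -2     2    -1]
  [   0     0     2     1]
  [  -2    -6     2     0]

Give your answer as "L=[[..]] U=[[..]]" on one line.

  r1 -= -2·r0 → [0,2,2,1]
  r2 -= 0·r0 → [0,0,2,1]
  r3 -= -2·r0 → [0,-2,2,2]
  r2 -= 0·r1 → [0,0,2,1]
  r3 -= -1·r1 → [0,0,4,3]
  r3 -= 2·r2 → [0,0,0,1]

L=[[1,0,0,0],[-2,1,0,0],[0,0,1,0],[-2,-1,2,1]] U=[[1,2,0,1],[0,2,2,1],[0,0,2,1],[0,0,0,1]]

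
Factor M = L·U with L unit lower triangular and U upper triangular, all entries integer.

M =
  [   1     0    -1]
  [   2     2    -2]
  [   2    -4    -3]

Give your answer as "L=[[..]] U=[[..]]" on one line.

L=[[1,0,0],[2,1,0],[2,-2,1]] U=[[1,0,-1],[0,2,0],[0,0,-1]]

  R1 -= 2·R0 → [0,2,0]
  R2 -= 2·R0 → [0,-4,-1]
  R2 -= -2·R1 → [0,0,-1]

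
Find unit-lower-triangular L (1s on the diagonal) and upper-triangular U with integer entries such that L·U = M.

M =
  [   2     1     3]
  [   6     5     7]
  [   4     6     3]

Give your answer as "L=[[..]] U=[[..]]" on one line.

  r1 -= 3·r0 → [0,2,-2]
  r2 -= 2·r0 → [0,4,-3]
  r2 -= 2·r1 → [0,0,1]

L=[[1,0,0],[3,1,0],[2,2,1]] U=[[2,1,3],[0,2,-2],[0,0,1]]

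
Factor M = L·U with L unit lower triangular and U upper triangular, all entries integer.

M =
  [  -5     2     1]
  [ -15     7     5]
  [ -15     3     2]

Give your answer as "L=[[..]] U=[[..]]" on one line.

L=[[1,0,0],[3,1,0],[3,-3,1]] U=[[-5,2,1],[0,1,2],[0,0,5]]

  R1 -= 3·R0 → [0,1,2]
  R2 -= 3·R0 → [0,-3,-1]
  R2 -= -3·R1 → [0,0,5]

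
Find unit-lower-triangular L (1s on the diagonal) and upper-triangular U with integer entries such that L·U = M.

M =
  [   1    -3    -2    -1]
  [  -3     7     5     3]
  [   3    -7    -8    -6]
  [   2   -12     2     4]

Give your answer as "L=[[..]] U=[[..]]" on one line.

  r1 -= -3·r0 → [0,-2,-1,0]
  r2 -= 3·r0 → [0,2,-2,-3]
  r3 -= 2·r0 → [0,-6,6,6]
  r2 -= -1·r1 → [0,0,-3,-3]
  r3 -= 3·r1 → [0,0,9,6]
  r3 -= -3·r2 → [0,0,0,-3]

L=[[1,0,0,0],[-3,1,0,0],[3,-1,1,0],[2,3,-3,1]] U=[[1,-3,-2,-1],[0,-2,-1,0],[0,0,-3,-3],[0,0,0,-3]]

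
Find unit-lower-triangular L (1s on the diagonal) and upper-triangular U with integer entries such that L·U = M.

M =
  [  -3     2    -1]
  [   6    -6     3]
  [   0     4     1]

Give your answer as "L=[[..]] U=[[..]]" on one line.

  r1 -= -2·r0 → [0,-2,1]
  r2 -= 0·r0 → [0,4,1]
  r2 -= -2·r1 → [0,0,3]

L=[[1,0,0],[-2,1,0],[0,-2,1]] U=[[-3,2,-1],[0,-2,1],[0,0,3]]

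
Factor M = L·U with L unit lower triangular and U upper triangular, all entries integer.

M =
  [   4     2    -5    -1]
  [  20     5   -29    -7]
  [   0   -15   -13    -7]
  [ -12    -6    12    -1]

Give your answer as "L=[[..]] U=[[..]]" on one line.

L=[[1,0,0,0],[5,1,0,0],[0,3,1,0],[-3,0,3,1]] U=[[4,2,-5,-1],[0,-5,-4,-2],[0,0,-1,-1],[0,0,0,-1]]

  row1 -= 5·row0 → [0,-5,-4,-2]
  row2 -= 0·row0 → [0,-15,-13,-7]
  row3 -= -3·row0 → [0,0,-3,-4]
  row2 -= 3·row1 → [0,0,-1,-1]
  row3 -= 0·row1 → [0,0,-3,-4]
  row3 -= 3·row2 → [0,0,0,-1]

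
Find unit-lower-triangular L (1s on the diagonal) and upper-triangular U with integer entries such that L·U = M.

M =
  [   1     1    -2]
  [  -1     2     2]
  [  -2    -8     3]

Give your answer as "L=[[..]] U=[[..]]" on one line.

L=[[1,0,0],[-1,1,0],[-2,-2,1]] U=[[1,1,-2],[0,3,0],[0,0,-1]]

  r1 -= -1·r0 → [0,3,0]
  r2 -= -2·r0 → [0,-6,-1]
  r2 -= -2·r1 → [0,0,-1]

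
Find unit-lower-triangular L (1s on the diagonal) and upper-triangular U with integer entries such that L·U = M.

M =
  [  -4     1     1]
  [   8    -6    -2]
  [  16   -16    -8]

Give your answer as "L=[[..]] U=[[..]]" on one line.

L=[[1,0,0],[-2,1,0],[-4,3,1]] U=[[-4,1,1],[0,-4,0],[0,0,-4]]

  R1 -= -2·R0 → [0,-4,0]
  R2 -= -4·R0 → [0,-12,-4]
  R2 -= 3·R1 → [0,0,-4]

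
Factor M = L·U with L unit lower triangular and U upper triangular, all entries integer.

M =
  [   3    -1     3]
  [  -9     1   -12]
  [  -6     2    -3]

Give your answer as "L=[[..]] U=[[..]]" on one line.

  R1 -= -3·R0 → [0,-2,-3]
  R2 -= -2·R0 → [0,0,3]
  R2 -= 0·R1 → [0,0,3]

L=[[1,0,0],[-3,1,0],[-2,0,1]] U=[[3,-1,3],[0,-2,-3],[0,0,3]]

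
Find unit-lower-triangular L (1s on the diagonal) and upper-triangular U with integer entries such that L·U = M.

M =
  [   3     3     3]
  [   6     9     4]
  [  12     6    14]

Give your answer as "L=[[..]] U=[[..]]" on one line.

  row1 -= 2·row0 → [0,3,-2]
  row2 -= 4·row0 → [0,-6,2]
  row2 -= -2·row1 → [0,0,-2]

L=[[1,0,0],[2,1,0],[4,-2,1]] U=[[3,3,3],[0,3,-2],[0,0,-2]]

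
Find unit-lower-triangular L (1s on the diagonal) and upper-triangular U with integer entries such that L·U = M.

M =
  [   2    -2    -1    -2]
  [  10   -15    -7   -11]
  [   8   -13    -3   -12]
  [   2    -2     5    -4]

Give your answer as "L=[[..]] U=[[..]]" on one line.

L=[[1,0,0,0],[5,1,0,0],[4,1,1,0],[1,0,2,1]] U=[[2,-2,-1,-2],[0,-5,-2,-1],[0,0,3,-3],[0,0,0,4]]

  row1 -= 5·row0 → [0,-5,-2,-1]
  row2 -= 4·row0 → [0,-5,1,-4]
  row3 -= 1·row0 → [0,0,6,-2]
  row2 -= 1·row1 → [0,0,3,-3]
  row3 -= 0·row1 → [0,0,6,-2]
  row3 -= 2·row2 → [0,0,0,4]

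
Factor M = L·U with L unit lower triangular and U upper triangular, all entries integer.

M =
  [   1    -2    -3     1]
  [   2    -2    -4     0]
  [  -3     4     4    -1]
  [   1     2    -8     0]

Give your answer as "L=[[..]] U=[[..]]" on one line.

  R1 -= 2·R0 → [0,2,2,-2]
  R2 -= -3·R0 → [0,-2,-5,2]
  R3 -= 1·R0 → [0,4,-5,-1]
  R2 -= -1·R1 → [0,0,-3,0]
  R3 -= 2·R1 → [0,0,-9,3]
  R3 -= 3·R2 → [0,0,0,3]

L=[[1,0,0,0],[2,1,0,0],[-3,-1,1,0],[1,2,3,1]] U=[[1,-2,-3,1],[0,2,2,-2],[0,0,-3,0],[0,0,0,3]]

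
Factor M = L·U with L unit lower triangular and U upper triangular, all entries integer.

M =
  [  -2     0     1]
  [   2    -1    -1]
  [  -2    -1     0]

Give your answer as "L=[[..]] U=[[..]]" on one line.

  r1 -= -1·r0 → [0,-1,0]
  r2 -= 1·r0 → [0,-1,-1]
  r2 -= 1·r1 → [0,0,-1]

L=[[1,0,0],[-1,1,0],[1,1,1]] U=[[-2,0,1],[0,-1,0],[0,0,-1]]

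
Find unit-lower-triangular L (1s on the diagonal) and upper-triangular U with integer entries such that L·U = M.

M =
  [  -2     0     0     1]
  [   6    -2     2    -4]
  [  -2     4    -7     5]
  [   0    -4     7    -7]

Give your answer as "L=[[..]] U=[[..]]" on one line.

L=[[1,0,0,0],[-3,1,0,0],[1,-2,1,0],[0,2,-1,1]] U=[[-2,0,0,1],[0,-2,2,-1],[0,0,-3,2],[0,0,0,-3]]

  r1 -= -3·r0 → [0,-2,2,-1]
  r2 -= 1·r0 → [0,4,-7,4]
  r3 -= 0·r0 → [0,-4,7,-7]
  r2 -= -2·r1 → [0,0,-3,2]
  r3 -= 2·r1 → [0,0,3,-5]
  r3 -= -1·r2 → [0,0,0,-3]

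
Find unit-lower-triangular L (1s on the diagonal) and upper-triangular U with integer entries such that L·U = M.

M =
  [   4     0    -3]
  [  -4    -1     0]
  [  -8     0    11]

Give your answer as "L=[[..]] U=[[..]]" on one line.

L=[[1,0,0],[-1,1,0],[-2,0,1]] U=[[4,0,-3],[0,-1,-3],[0,0,5]]

  R1 -= -1·R0 → [0,-1,-3]
  R2 -= -2·R0 → [0,0,5]
  R2 -= 0·R1 → [0,0,5]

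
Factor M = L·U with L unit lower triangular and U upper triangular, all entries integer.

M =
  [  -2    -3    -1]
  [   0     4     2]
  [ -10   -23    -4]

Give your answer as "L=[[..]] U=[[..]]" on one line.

  R1 -= 0·R0 → [0,4,2]
  R2 -= 5·R0 → [0,-8,1]
  R2 -= -2·R1 → [0,0,5]

L=[[1,0,0],[0,1,0],[5,-2,1]] U=[[-2,-3,-1],[0,4,2],[0,0,5]]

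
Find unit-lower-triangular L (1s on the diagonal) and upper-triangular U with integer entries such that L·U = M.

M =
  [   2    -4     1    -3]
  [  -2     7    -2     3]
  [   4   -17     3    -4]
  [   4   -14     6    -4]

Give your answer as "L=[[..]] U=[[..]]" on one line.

L=[[1,0,0,0],[-1,1,0,0],[2,-3,1,0],[2,-2,-1,1]] U=[[2,-4,1,-3],[0,3,-1,0],[0,0,-2,2],[0,0,0,4]]

  row1 -= -1·row0 → [0,3,-1,0]
  row2 -= 2·row0 → [0,-9,1,2]
  row3 -= 2·row0 → [0,-6,4,2]
  row2 -= -3·row1 → [0,0,-2,2]
  row3 -= -2·row1 → [0,0,2,2]
  row3 -= -1·row2 → [0,0,0,4]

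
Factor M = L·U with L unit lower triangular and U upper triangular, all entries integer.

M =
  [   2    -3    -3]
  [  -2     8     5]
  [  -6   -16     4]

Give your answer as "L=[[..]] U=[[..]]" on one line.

  r1 -= -1·r0 → [0,5,2]
  r2 -= -3·r0 → [0,-25,-5]
  r2 -= -5·r1 → [0,0,5]

L=[[1,0,0],[-1,1,0],[-3,-5,1]] U=[[2,-3,-3],[0,5,2],[0,0,5]]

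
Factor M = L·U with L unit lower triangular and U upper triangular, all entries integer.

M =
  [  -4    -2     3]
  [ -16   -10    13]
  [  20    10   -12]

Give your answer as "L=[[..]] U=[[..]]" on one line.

  R1 -= 4·R0 → [0,-2,1]
  R2 -= -5·R0 → [0,0,3]
  R2 -= 0·R1 → [0,0,3]

L=[[1,0,0],[4,1,0],[-5,0,1]] U=[[-4,-2,3],[0,-2,1],[0,0,3]]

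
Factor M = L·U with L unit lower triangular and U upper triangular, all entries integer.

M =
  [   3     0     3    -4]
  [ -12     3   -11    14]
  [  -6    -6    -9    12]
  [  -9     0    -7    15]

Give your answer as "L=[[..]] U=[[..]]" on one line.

  R1 -= -4·R0 → [0,3,1,-2]
  R2 -= -2·R0 → [0,-6,-3,4]
  R3 -= -3·R0 → [0,0,2,3]
  R2 -= -2·R1 → [0,0,-1,0]
  R3 -= 0·R1 → [0,0,2,3]
  R3 -= -2·R2 → [0,0,0,3]

L=[[1,0,0,0],[-4,1,0,0],[-2,-2,1,0],[-3,0,-2,1]] U=[[3,0,3,-4],[0,3,1,-2],[0,0,-1,0],[0,0,0,3]]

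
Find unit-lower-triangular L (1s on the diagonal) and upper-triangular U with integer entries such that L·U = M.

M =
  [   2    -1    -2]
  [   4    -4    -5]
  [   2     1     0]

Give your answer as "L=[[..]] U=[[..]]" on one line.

  row1 -= 2·row0 → [0,-2,-1]
  row2 -= 1·row0 → [0,2,2]
  row2 -= -1·row1 → [0,0,1]

L=[[1,0,0],[2,1,0],[1,-1,1]] U=[[2,-1,-2],[0,-2,-1],[0,0,1]]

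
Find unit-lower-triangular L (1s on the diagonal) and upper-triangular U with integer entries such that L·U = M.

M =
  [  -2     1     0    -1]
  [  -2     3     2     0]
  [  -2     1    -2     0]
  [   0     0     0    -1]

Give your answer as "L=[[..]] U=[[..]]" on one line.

  r1 -= 1·r0 → [0,2,2,1]
  r2 -= 1·r0 → [0,0,-2,1]
  r3 -= 0·r0 → [0,0,0,-1]
  r2 -= 0·r1 → [0,0,-2,1]
  r3 -= 0·r1 → [0,0,0,-1]
  r3 -= 0·r2 → [0,0,0,-1]

L=[[1,0,0,0],[1,1,0,0],[1,0,1,0],[0,0,0,1]] U=[[-2,1,0,-1],[0,2,2,1],[0,0,-2,1],[0,0,0,-1]]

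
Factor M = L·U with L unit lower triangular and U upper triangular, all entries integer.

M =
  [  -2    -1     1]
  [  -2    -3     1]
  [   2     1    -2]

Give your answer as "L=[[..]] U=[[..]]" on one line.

L=[[1,0,0],[1,1,0],[-1,0,1]] U=[[-2,-1,1],[0,-2,0],[0,0,-1]]

  R1 -= 1·R0 → [0,-2,0]
  R2 -= -1·R0 → [0,0,-1]
  R2 -= 0·R1 → [0,0,-1]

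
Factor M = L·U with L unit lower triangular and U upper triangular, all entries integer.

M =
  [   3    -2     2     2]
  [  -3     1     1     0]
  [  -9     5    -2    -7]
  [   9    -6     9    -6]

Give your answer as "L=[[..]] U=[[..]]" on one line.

  R1 -= -1·R0 → [0,-1,3,2]
  R2 -= -3·R0 → [0,-1,4,-1]
  R3 -= 3·R0 → [0,0,3,-12]
  R2 -= 1·R1 → [0,0,1,-3]
  R3 -= 0·R1 → [0,0,3,-12]
  R3 -= 3·R2 → [0,0,0,-3]

L=[[1,0,0,0],[-1,1,0,0],[-3,1,1,0],[3,0,3,1]] U=[[3,-2,2,2],[0,-1,3,2],[0,0,1,-3],[0,0,0,-3]]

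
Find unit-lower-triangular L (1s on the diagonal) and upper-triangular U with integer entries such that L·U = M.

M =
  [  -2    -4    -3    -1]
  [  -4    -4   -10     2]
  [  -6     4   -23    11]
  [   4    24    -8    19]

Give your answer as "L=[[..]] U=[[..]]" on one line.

  R1 -= 2·R0 → [0,4,-4,4]
  R2 -= 3·R0 → [0,16,-14,14]
  R3 -= -2·R0 → [0,16,-14,17]
  R2 -= 4·R1 → [0,0,2,-2]
  R3 -= 4·R1 → [0,0,2,1]
  R3 -= 1·R2 → [0,0,0,3]

L=[[1,0,0,0],[2,1,0,0],[3,4,1,0],[-2,4,1,1]] U=[[-2,-4,-3,-1],[0,4,-4,4],[0,0,2,-2],[0,0,0,3]]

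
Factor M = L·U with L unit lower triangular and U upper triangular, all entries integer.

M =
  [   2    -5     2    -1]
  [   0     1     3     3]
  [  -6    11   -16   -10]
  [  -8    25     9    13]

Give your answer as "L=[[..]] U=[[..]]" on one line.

L=[[1,0,0,0],[0,1,0,0],[-3,-4,1,0],[-4,5,1,1]] U=[[2,-5,2,-1],[0,1,3,3],[0,0,2,-1],[0,0,0,-5]]

  R1 -= 0·R0 → [0,1,3,3]
  R2 -= -3·R0 → [0,-4,-10,-13]
  R3 -= -4·R0 → [0,5,17,9]
  R2 -= -4·R1 → [0,0,2,-1]
  R3 -= 5·R1 → [0,0,2,-6]
  R3 -= 1·R2 → [0,0,0,-5]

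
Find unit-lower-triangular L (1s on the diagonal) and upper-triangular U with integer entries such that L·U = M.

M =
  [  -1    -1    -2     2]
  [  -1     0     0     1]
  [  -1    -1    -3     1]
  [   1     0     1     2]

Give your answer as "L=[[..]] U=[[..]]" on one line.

L=[[1,0,0,0],[1,1,0,0],[1,0,1,0],[-1,-1,-1,1]] U=[[-1,-1,-2,2],[0,1,2,-1],[0,0,-1,-1],[0,0,0,2]]

  row1 -= 1·row0 → [0,1,2,-1]
  row2 -= 1·row0 → [0,0,-1,-1]
  row3 -= -1·row0 → [0,-1,-1,4]
  row2 -= 0·row1 → [0,0,-1,-1]
  row3 -= -1·row1 → [0,0,1,3]
  row3 -= -1·row2 → [0,0,0,2]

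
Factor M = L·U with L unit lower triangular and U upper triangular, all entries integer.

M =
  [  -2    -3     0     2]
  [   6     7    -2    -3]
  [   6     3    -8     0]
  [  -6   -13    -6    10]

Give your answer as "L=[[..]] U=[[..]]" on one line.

  r1 -= -3·r0 → [0,-2,-2,3]
  r2 -= -3·r0 → [0,-6,-8,6]
  r3 -= 3·r0 → [0,-4,-6,4]
  r2 -= 3·r1 → [0,0,-2,-3]
  r3 -= 2·r1 → [0,0,-2,-2]
  r3 -= 1·r2 → [0,0,0,1]

L=[[1,0,0,0],[-3,1,0,0],[-3,3,1,0],[3,2,1,1]] U=[[-2,-3,0,2],[0,-2,-2,3],[0,0,-2,-3],[0,0,0,1]]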